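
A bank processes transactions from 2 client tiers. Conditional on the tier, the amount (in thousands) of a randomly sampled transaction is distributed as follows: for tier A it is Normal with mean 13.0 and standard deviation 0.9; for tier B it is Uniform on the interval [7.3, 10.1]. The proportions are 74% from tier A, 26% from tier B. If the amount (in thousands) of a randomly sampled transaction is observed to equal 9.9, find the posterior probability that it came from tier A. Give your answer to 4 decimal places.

Likelihoods f(9.9 | ·): A: 0.00117595; B: 0.357143.
Posterior ∝ prior × likelihood. Numerator for A: 0.74·0.00117595 = 0.000870205.
Normalizing constant: 0.74·0.00117595 + 0.26·0.357143 = 0.0937273.
P(A | observation) = 0.000870205 / 0.0937273 = 0.00928443.

0.0093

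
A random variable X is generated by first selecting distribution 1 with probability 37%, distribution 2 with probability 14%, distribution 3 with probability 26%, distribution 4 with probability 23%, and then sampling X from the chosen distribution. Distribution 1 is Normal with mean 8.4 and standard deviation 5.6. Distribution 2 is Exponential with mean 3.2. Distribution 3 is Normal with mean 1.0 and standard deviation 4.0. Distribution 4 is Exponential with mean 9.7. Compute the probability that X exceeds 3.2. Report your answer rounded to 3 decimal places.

Conditional on each component, P(X > 3.2): 1: 0.823444; 2: 0.367879; 3: 0.29116; 4: 0.718998.
By total probability, P(X > 3.2) = 0.37·0.823444 + 0.14·0.367879 + 0.26·0.29116 + 0.23·0.718998 = 0.597249.

0.597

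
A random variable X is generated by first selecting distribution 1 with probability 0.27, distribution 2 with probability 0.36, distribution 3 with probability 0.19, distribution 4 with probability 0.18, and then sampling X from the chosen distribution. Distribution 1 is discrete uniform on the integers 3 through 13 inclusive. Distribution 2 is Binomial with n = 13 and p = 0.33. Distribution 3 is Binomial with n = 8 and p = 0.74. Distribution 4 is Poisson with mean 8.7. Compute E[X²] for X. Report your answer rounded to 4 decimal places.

49.7817

For each component E[X²] = Var + (mean)², giving 1: 74; 2: 21.2784; 3: 36.5856; 4: 84.39.
Overall E[X²] = 0.27·74 + 0.36·21.2784 + 0.19·36.5856 + 0.18·84.39 = 49.7817.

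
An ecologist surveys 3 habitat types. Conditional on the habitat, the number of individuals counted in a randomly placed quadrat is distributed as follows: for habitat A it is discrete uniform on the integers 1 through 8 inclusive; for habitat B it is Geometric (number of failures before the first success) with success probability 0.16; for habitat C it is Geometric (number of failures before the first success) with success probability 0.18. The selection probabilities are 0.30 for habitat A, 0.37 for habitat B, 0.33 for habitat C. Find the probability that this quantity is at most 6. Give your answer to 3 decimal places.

Conditional on each habitat, P(X ≤ 6): A: 0.75; B: 0.70491; C: 0.750715.
By total probability, P(X ≤ 6) = 0.3·0.75 + 0.37·0.70491 + 0.33·0.750715 = 0.733552.

0.734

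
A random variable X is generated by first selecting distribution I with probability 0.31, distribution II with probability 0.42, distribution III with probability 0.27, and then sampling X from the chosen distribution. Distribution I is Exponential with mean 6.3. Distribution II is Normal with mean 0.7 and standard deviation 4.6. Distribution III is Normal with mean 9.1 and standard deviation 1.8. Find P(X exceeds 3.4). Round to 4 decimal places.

Conditional on each component, P(X > 3.4): I: 0.582933; II: 0.278616; III: 0.999229.
By total probability, P(X > 3.4) = 0.31·0.582933 + 0.42·0.278616 + 0.27·0.999229 = 0.56752.

0.5675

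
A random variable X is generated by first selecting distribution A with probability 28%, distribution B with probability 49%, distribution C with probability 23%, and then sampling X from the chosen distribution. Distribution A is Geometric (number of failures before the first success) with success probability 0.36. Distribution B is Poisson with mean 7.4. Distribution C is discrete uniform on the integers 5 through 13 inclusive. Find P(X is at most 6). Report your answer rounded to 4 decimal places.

Conditional on each component, P(X ≤ 6): A: 0.95602; B: 0.391962; C: 0.222222.
By total probability, P(X ≤ 6) = 0.28·0.95602 + 0.49·0.391962 + 0.23·0.222222 = 0.510858.

0.5109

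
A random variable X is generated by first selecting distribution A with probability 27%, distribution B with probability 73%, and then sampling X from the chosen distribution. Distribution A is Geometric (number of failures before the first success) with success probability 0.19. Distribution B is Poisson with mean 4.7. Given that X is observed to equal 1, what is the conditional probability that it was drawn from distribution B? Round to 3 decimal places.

Likelihoods P(X=1 | ·): A: 0.1539; B: 0.0427478.
Posterior ∝ prior × likelihood. Numerator for B: 0.73·0.0427478 = 0.0312059.
Normalizing constant: 0.27·0.1539 + 0.73·0.0427478 = 0.0727589.
P(B | observation) = 0.0312059 / 0.0727589 = 0.428895.

0.429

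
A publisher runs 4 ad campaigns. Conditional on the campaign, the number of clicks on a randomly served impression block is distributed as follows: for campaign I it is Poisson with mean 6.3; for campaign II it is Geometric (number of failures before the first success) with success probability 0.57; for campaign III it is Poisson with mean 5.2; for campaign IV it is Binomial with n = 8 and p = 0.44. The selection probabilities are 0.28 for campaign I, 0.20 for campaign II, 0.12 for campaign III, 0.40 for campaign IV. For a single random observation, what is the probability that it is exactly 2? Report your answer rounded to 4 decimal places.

0.1071

Conditional on each campaign, P(X = 2): I: 0.0364415; II: 0.105393; III: 0.074584; IV: 0.167183.
By total probability, P(X = 2) = 0.28·0.0364415 + 0.2·0.105393 + 0.12·0.074584 + 0.4·0.167183 = 0.107105.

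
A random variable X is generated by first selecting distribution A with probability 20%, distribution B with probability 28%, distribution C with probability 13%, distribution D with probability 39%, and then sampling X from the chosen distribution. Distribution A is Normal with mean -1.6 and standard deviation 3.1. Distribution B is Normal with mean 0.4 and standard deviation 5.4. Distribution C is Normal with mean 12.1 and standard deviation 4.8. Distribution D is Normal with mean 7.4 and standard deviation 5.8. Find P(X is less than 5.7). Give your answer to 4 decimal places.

0.5944

Conditional on each component, P(X < 5.7): A: 0.990735; B: 0.836822; C: 0.0912112; D: 0.384722.
By total probability, P(X < 5.7) = 0.2·0.990735 + 0.28·0.836822 + 0.13·0.0912112 + 0.39·0.384722 = 0.594356.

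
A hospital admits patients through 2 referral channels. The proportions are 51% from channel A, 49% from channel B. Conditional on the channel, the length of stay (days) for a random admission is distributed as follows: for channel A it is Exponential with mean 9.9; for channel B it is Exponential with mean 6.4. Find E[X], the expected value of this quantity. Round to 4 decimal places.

8.1850

Component means — A: 9.9; B: 6.4.
E[X] = 0.51·9.9 + 0.49·6.4 = 8.185.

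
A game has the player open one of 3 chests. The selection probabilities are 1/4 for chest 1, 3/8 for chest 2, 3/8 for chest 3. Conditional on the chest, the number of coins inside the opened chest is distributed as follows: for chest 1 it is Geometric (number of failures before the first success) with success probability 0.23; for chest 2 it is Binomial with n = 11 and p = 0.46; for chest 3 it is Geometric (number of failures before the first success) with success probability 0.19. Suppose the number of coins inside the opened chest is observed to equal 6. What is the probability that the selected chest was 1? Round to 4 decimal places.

0.1115

Likelihoods P(X=6 | ·): 1: 0.0479371; 2: 0.200982; 3: 0.0536616.
Posterior ∝ prior × likelihood. Numerator for 1: 0.25·0.0479371 = 0.0119843.
Normalizing constant: 0.25·0.0479371 + 0.375·0.200982 + 0.375·0.0536616 = 0.107476.
P(1 | observation) = 0.0119843 / 0.107476 = 0.111507.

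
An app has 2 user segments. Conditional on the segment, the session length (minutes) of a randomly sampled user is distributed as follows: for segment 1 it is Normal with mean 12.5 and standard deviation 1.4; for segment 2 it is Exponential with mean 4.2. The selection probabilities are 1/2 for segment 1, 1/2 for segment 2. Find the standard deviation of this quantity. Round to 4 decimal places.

Per component, 1: μ=12.5, E[X²]=158.21; 2: μ=4.2, E[X²]=35.28.
E[X] = 0.5·12.5 + 0.5·4.2 = 8.35.
E[X²] = 0.5·158.21 + 0.5·35.28 = 96.745.
Var(X) = E[X²] − (E[X])² = 96.745 − 69.7225 = 27.0225.
SD(X) = √27.0225 = 5.19832.

5.1983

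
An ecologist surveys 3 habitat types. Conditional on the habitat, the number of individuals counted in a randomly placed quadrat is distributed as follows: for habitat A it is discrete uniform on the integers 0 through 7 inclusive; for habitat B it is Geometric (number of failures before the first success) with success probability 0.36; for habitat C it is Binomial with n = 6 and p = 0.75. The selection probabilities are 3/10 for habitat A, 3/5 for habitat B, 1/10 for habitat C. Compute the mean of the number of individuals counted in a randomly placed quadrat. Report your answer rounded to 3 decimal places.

Component means — A: 3.5; B: 1.77778; C: 4.5.
E[X] = 0.3·3.5 + 0.6·1.77778 + 0.1·4.5 = 2.56667.

2.567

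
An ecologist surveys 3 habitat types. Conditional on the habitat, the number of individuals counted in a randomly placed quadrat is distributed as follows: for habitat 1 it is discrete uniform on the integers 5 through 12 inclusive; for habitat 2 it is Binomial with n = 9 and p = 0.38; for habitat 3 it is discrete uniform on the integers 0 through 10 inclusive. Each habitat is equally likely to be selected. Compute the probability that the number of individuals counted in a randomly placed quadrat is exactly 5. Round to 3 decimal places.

Conditional on each habitat, P(X = 5): 1: 0.125; 2: 0.147521; 3: 0.0909091.
By total probability, P(X = 5) = 0.333333·0.125 + 0.333333·0.147521 + 0.333333·0.0909091 = 0.121144.

0.121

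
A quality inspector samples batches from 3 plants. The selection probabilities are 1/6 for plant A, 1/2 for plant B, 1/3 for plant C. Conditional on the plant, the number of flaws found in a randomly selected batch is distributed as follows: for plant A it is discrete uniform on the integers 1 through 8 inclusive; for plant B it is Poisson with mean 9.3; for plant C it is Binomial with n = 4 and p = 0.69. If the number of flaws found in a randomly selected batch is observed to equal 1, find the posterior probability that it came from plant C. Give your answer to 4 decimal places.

Likelihoods P(X=1 | ·): A: 0.125; B: 0.000850245; C: 0.0822232.
Posterior ∝ prior × likelihood. Numerator for C: 0.333333·0.0822232 = 0.0274077.
Normalizing constant: 0.166667·0.125 + 0.5·0.000850245 + 0.333333·0.0822232 = 0.0486662.
P(C | observation) = 0.0274077 / 0.0486662 = 0.563178.

0.5632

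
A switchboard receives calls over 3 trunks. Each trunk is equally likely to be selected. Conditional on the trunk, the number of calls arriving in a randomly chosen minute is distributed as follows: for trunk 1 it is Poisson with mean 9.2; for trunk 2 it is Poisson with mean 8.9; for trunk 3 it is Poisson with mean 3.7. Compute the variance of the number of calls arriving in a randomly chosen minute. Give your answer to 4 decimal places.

13.6422

Per component, 1: μ=9.2, E[X²]=93.84; 2: μ=8.9, E[X²]=88.11; 3: μ=3.7, E[X²]=17.39.
E[X] = 0.333333·9.2 + 0.333333·8.9 + 0.333333·3.7 = 7.26667.
E[X²] = 0.333333·93.84 + 0.333333·88.11 + 0.333333·17.39 = 66.4467.
Var(X) = E[X²] − (E[X])² = 66.4467 − 52.8044 = 13.6422.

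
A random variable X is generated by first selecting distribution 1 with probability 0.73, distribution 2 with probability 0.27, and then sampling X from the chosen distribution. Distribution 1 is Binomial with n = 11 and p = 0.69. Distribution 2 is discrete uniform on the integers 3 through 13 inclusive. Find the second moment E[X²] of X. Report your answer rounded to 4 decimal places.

63.7515

For each component E[X²] = Var + (mean)², giving 1: 59.961; 2: 74.
Overall E[X²] = 0.73·59.961 + 0.27·74 = 63.7515.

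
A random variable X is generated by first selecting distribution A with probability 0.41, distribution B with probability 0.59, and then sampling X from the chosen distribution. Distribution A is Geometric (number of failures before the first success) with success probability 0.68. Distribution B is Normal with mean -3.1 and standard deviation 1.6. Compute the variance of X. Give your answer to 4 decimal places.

4.8781

Per component, A: μ=0.470588, E[X²]=0.913495; B: μ=-3.1, E[X²]=12.17.
E[X] = 0.41·0.470588 + 0.59·-3.1 = -1.63606.
E[X²] = 0.41·0.913495 + 0.59·12.17 = 7.55483.
Var(X) = E[X²] − (E[X])² = 7.55483 − 2.67669 = 4.87814.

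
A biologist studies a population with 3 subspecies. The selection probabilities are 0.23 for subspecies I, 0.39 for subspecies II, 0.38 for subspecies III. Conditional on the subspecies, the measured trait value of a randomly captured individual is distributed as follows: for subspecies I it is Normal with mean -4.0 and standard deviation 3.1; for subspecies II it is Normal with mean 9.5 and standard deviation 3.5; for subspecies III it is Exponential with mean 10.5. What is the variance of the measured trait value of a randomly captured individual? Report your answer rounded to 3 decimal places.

83.755

Per component, I: μ=-4, E[X²]=25.61; II: μ=9.5, E[X²]=102.5; III: μ=10.5, E[X²]=220.5.
E[X] = 0.23·-4 + 0.39·9.5 + 0.38·10.5 = 6.775.
E[X²] = 0.23·25.61 + 0.39·102.5 + 0.38·220.5 = 129.655.
Var(X) = E[X²] − (E[X])² = 129.655 − 45.9006 = 83.7547.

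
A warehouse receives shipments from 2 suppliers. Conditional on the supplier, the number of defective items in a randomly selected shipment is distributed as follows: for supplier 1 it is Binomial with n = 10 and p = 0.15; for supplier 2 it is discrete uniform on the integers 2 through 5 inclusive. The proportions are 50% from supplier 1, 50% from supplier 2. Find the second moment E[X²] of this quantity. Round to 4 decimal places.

For each component E[X²] = Var + (mean)², giving 1: 3.525; 2: 13.5.
Overall E[X²] = 0.5·3.525 + 0.5·13.5 = 8.5125.

8.5125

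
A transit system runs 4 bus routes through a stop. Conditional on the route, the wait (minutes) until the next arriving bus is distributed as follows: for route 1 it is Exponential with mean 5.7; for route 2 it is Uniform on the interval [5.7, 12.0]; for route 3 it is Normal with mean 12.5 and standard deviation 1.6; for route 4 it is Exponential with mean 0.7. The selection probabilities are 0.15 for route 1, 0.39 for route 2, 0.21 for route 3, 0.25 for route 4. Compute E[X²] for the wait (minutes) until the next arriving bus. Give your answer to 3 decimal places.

75.178

For each component E[X²] = Var + (mean)², giving 1: 64.98; 2: 81.63; 3: 158.81; 4: 0.98.
Overall E[X²] = 0.15·64.98 + 0.39·81.63 + 0.21·158.81 + 0.25·0.98 = 75.1778.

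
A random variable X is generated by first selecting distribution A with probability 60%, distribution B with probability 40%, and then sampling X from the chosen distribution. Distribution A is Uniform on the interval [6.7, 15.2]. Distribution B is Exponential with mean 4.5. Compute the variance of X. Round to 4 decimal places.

Per component, A: μ=10.95, E[X²]=125.923; B: μ=4.5, E[X²]=40.5.
E[X] = 0.6·10.95 + 0.4·4.5 = 8.37.
E[X²] = 0.6·125.923 + 0.4·40.5 = 91.754.
Var(X) = E[X²] − (E[X])² = 91.754 − 70.0569 = 21.6971.

21.6971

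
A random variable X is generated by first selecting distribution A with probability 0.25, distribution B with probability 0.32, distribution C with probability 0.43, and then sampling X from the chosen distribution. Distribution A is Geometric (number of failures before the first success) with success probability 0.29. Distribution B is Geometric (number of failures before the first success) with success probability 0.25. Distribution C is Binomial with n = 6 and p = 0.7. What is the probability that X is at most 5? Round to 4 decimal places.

Conditional on each component, P(X ≤ 5): A: 0.8719; B: 0.822021; C: 0.882351.
By total probability, P(X ≤ 5) = 0.25·0.8719 + 0.32·0.822021 + 0.43·0.882351 = 0.860433.

0.8604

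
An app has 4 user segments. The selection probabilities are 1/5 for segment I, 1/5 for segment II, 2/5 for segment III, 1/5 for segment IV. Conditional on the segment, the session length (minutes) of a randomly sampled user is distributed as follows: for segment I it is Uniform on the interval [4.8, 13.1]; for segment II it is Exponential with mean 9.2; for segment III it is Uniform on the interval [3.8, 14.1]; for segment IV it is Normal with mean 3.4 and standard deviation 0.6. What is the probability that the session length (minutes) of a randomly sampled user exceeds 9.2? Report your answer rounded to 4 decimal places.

0.3578

Conditional on each segment, P(X > 9.2): I: 0.46988; II: 0.367879; III: 0.475728; IV: 0.
By total probability, P(X > 9.2) = 0.2·0.46988 + 0.2·0.367879 + 0.4·0.475728 + 0.2·0 = 0.357843.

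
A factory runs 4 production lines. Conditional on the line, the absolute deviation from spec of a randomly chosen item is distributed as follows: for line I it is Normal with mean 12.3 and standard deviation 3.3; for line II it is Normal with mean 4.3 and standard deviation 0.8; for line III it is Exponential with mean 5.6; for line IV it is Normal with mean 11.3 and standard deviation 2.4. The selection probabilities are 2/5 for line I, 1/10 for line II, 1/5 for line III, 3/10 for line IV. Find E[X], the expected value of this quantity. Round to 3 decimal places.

Component means — I: 12.3; II: 4.3; III: 5.6; IV: 11.3.
E[X] = 0.4·12.3 + 0.1·4.3 + 0.2·5.6 + 0.3·11.3 = 9.86.

9.860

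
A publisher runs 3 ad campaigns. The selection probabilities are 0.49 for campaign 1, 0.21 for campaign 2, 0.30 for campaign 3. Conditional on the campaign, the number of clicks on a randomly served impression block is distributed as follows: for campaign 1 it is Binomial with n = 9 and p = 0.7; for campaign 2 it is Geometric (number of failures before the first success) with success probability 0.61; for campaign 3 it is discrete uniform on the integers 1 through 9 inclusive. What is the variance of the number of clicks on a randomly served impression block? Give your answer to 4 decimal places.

Per component, 1: μ=6.3, E[X²]=41.58; 2: μ=0.639344, E[X²]=1.45687; 3: μ=5, E[X²]=31.6667.
E[X] = 0.49·6.3 + 0.21·0.639344 + 0.3·5 = 4.72126.
E[X²] = 0.49·41.58 + 0.21·1.45687 + 0.3·31.6667 = 30.1801.
Var(X) = E[X²] − (E[X])² = 30.1801 − 22.2903 = 7.88982.

7.8898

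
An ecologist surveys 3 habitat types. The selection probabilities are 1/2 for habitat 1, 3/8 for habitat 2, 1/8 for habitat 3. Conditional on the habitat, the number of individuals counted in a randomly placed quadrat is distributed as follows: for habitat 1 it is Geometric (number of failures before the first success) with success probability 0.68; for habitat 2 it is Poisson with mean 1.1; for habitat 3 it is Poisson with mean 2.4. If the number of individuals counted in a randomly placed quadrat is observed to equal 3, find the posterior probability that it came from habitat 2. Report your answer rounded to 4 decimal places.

0.4263

Likelihoods P(X=3 | ·): 1: 0.0222822; 2: 0.0738419; 3: 0.209014.
Posterior ∝ prior × likelihood. Numerator for 2: 0.375·0.0738419 = 0.0276907.
Normalizing constant: 0.5·0.0222822 + 0.375·0.0738419 + 0.125·0.209014 = 0.0649586.
P(2 | observation) = 0.0276907 / 0.0649586 = 0.426282.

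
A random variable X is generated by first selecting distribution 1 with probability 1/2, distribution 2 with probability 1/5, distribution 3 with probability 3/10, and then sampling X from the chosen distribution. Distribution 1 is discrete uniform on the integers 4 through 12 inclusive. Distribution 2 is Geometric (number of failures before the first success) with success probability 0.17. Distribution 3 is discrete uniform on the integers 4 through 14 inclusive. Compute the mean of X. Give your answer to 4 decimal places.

Component means — 1: 8; 2: 4.88235; 3: 9.
E[X] = 0.5·8 + 0.2·4.88235 + 0.3·9 = 7.67647.

7.6765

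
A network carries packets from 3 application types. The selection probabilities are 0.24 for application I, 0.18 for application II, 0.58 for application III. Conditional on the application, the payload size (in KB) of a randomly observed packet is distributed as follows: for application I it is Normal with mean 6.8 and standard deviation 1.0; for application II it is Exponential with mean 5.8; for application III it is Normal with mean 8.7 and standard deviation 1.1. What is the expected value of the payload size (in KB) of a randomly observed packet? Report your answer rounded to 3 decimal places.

7.722

Component means — I: 6.8; II: 5.8; III: 8.7.
E[X] = 0.24·6.8 + 0.18·5.8 + 0.58·8.7 = 7.722.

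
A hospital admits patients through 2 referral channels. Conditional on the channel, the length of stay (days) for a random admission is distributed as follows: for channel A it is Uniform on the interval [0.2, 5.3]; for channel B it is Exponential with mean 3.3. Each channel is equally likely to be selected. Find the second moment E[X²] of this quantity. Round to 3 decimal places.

15.755

For each component E[X²] = Var + (mean)², giving A: 9.73; B: 21.78.
Overall E[X²] = 0.5·9.73 + 0.5·21.78 = 15.755.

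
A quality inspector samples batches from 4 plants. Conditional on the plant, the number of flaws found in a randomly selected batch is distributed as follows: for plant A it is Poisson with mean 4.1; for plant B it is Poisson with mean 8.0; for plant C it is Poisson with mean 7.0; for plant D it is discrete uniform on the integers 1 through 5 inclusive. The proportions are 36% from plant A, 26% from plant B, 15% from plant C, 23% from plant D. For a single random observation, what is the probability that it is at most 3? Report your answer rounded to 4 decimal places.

0.3104

Conditional on each plant, P(X ≤ 3): A: 0.414182; B: 0.0423801; C: 0.0817654; D: 0.6.
By total probability, P(X ≤ 3) = 0.36·0.414182 + 0.26·0.0423801 + 0.15·0.0817654 + 0.23·0.6 = 0.310389.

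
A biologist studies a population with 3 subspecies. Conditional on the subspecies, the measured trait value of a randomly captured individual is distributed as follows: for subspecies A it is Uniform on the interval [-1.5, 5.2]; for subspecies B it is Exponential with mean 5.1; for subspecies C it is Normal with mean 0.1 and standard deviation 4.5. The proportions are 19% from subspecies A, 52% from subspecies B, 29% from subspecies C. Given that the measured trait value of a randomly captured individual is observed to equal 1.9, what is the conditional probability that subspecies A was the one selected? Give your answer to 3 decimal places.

Likelihoods f(1.9 | ·): A: 0.149254; B: 0.135093; C: 0.0818378.
Posterior ∝ prior × likelihood. Numerator for A: 0.19·0.149254 = 0.0283582.
Normalizing constant: 0.19·0.149254 + 0.52·0.135093 + 0.29·0.0818378 = 0.12234.
P(A | observation) = 0.0283582 / 0.12234 = 0.231799.

0.232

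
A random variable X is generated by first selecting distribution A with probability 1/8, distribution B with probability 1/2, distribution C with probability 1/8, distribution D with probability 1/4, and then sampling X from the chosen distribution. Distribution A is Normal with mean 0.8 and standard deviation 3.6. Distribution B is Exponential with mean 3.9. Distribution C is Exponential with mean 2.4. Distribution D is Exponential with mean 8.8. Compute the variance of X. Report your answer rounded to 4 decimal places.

Per component, A: μ=0.8, E[X²]=13.6; B: μ=3.9, E[X²]=30.42; C: μ=2.4, E[X²]=11.52; D: μ=8.8, E[X²]=154.88.
E[X] = 0.125·0.8 + 0.5·3.9 + 0.125·2.4 + 0.25·8.8 = 4.55.
E[X²] = 0.125·13.6 + 0.5·30.42 + 0.125·11.52 + 0.25·154.88 = 57.07.
Var(X) = E[X²] − (E[X])² = 57.07 − 20.7025 = 36.3675.

36.3675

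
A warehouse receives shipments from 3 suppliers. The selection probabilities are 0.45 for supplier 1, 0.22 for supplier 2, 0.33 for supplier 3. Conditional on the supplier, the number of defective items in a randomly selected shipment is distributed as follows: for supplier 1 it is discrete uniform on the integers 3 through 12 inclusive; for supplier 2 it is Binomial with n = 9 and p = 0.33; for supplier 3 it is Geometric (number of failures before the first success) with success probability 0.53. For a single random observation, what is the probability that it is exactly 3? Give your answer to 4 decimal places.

Conditional on each supplier, P(X = 3): 1: 0.1; 2: 0.273067; 3: 0.0550262.
By total probability, P(X = 3) = 0.45·0.1 + 0.22·0.273067 + 0.33·0.0550262 = 0.123233.

0.1232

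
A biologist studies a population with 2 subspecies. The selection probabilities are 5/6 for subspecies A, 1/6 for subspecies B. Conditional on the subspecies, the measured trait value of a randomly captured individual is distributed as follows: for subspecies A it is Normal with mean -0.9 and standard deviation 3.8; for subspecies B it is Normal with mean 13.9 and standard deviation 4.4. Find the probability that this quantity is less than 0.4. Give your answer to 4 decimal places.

Conditional on each subspecies, P(X < 0.4): A: 0.633864; B: 0.00107683.
By total probability, P(X < 0.4) = 0.833333·0.633864 + 0.166667·0.00107683 = 0.5284.

0.5284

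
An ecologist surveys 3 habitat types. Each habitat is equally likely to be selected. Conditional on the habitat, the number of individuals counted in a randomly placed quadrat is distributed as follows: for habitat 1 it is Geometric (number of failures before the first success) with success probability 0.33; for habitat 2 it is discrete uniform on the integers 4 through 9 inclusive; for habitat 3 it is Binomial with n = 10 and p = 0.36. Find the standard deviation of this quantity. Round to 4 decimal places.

2.6868

Per component, 1: μ=2.0303, E[X²]=10.2746; 2: μ=6.5, E[X²]=45.1667; 3: μ=3.6, E[X²]=15.264.
E[X] = 0.333333·2.0303 + 0.333333·6.5 + 0.333333·3.6 = 4.04343.
E[X²] = 0.333333·10.2746 + 0.333333·45.1667 + 0.333333·15.264 = 23.5684.
Var(X) = E[X²] − (E[X])² = 23.5684 − 16.3494 = 7.21905.
SD(X) = √7.21905 = 2.68683.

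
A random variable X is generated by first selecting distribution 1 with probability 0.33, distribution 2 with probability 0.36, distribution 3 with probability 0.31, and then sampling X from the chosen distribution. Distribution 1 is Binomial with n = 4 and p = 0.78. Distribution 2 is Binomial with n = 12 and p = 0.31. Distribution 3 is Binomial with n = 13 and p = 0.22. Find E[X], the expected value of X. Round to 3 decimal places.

3.255

Component means — 1: 3.12; 2: 3.72; 3: 2.86.
E[X] = 0.33·3.12 + 0.36·3.72 + 0.31·2.86 = 3.2554.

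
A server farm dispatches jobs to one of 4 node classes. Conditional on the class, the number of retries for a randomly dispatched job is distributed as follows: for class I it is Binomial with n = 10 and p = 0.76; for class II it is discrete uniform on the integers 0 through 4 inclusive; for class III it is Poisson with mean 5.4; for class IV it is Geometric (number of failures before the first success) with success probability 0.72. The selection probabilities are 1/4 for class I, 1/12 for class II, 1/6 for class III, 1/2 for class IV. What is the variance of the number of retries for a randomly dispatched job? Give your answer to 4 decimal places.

Per component, I: μ=7.6, E[X²]=59.584; II: μ=2, E[X²]=6; III: μ=5.4, E[X²]=34.56; IV: μ=0.388889, E[X²]=0.691358.
E[X] = 0.25·7.6 + 0.0833333·2 + 0.166667·5.4 + 0.5·0.388889 = 3.16111.
E[X²] = 0.25·59.584 + 0.0833333·6 + 0.166667·34.56 + 0.5·0.691358 = 21.5017.
Var(X) = E[X²] − (E[X])² = 21.5017 − 9.99262 = 11.5091.

11.5091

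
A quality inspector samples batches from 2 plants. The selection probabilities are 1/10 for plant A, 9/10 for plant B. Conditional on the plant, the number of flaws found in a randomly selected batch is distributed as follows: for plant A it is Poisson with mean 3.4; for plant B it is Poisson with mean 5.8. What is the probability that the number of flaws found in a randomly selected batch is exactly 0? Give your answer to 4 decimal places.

Conditional on each plant, P(X = 0): A: 0.0333733; B: 0.00302755.
By total probability, P(X = 0) = 0.1·0.0333733 + 0.9·0.00302755 = 0.00606213.

0.0061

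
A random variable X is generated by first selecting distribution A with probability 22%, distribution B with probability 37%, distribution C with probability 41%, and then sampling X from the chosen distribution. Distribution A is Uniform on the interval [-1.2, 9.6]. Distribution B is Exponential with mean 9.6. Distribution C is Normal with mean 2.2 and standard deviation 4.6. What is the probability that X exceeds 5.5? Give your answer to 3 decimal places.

Conditional on each component, P(X > 5.5): A: 0.37963; B: 0.563878; C: 0.236566.
By total probability, P(X > 5.5) = 0.22·0.37963 + 0.37·0.563878 + 0.41·0.236566 = 0.389146.

0.389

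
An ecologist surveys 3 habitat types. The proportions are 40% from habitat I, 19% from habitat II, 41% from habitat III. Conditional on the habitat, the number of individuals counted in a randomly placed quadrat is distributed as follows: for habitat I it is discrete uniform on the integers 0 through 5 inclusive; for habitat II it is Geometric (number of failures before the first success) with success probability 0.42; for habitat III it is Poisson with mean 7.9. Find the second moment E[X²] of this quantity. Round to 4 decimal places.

33.4808

For each component E[X²] = Var + (mean)², giving I: 9.16667; II: 5.19501; III: 70.31.
Overall E[X²] = 0.4·9.16667 + 0.19·5.19501 + 0.41·70.31 = 33.4808.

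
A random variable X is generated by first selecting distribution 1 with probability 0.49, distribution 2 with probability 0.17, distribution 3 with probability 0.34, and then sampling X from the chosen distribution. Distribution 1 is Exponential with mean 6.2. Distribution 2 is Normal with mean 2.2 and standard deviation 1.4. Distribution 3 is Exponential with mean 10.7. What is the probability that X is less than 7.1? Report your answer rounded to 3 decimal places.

Conditional on each component, P(X < 7.1): 1: 0.681827; 2: 0.999767; 3: 0.484981.
By total probability, P(X < 7.1) = 0.49·0.681827 + 0.17·0.999767 + 0.34·0.484981 = 0.668949.

0.669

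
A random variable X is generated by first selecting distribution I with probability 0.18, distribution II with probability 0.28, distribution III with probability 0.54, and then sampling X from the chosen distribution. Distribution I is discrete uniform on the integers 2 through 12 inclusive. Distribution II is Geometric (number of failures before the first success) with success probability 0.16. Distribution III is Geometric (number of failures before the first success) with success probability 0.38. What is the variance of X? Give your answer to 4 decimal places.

18.2414

Per component, I: μ=7, E[X²]=59; II: μ=5.25, E[X²]=60.375; III: μ=1.63158, E[X²]=6.95568.
E[X] = 0.18·7 + 0.28·5.25 + 0.54·1.63158 = 3.61105.
E[X²] = 0.18·59 + 0.28·60.375 + 0.54·6.95568 = 31.2811.
Var(X) = E[X²] − (E[X])² = 31.2811 − 13.0397 = 18.2414.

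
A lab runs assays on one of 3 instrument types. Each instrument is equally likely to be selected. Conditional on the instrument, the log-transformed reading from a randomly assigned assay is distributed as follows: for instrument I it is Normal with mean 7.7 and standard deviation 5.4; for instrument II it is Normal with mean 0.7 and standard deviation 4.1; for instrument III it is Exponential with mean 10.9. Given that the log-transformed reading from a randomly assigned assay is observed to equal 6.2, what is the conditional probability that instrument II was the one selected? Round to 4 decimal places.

Likelihoods f(6.2 | ·): I: 0.0710822; II: 0.0395699; III: 0.051945.
Posterior ∝ prior × likelihood. Numerator for II: 0.333333·0.0395699 = 0.01319.
Normalizing constant: 0.333333·0.0710822 + 0.333333·0.0395699 + 0.333333·0.051945 = 0.054199.
P(II | observation) = 0.01319 / 0.054199 = 0.243361.

0.2434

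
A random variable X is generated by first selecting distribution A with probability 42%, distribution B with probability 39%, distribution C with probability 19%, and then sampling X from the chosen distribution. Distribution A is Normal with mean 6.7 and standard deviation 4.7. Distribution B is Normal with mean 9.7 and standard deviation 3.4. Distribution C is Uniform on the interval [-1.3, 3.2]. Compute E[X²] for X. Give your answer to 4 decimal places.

69.8272

For each component E[X²] = Var + (mean)², giving A: 66.98; B: 105.65; C: 2.59.
Overall E[X²] = 0.42·66.98 + 0.39·105.65 + 0.19·2.59 = 69.8272.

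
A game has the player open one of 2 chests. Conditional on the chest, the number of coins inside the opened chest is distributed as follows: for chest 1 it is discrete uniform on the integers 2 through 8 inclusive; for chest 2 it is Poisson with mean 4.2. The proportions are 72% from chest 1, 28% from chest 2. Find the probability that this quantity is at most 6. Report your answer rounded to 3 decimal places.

0.757

Conditional on each chest, P(X ≤ 6): 1: 0.714286; 2: 0.867464.
By total probability, P(X ≤ 6) = 0.72·0.714286 + 0.28·0.867464 = 0.757176.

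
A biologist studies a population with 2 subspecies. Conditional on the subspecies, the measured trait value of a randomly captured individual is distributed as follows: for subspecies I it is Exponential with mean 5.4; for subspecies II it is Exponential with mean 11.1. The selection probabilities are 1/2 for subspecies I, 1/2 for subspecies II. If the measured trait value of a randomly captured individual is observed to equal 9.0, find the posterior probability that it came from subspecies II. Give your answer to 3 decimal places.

Likelihoods f(9.0 | ·): I: 0.034977; II: 0.0400448.
Posterior ∝ prior × likelihood. Numerator for II: 0.5·0.0400448 = 0.0200224.
Normalizing constant: 0.5·0.034977 + 0.5·0.0400448 = 0.0375109.
P(II | observation) = 0.0200224 / 0.0375109 = 0.533776.

0.534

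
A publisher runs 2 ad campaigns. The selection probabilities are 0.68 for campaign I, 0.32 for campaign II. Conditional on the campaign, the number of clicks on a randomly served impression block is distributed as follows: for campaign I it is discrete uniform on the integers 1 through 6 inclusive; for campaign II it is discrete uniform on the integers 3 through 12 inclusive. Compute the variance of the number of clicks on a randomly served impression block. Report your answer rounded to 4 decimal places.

8.1049

Per component, I: μ=3.5, E[X²]=15.1667; II: μ=7.5, E[X²]=64.5.
E[X] = 0.68·3.5 + 0.32·7.5 = 4.78.
E[X²] = 0.68·15.1667 + 0.32·64.5 = 30.9533.
Var(X) = E[X²] − (E[X])² = 30.9533 − 22.8484 = 8.10493.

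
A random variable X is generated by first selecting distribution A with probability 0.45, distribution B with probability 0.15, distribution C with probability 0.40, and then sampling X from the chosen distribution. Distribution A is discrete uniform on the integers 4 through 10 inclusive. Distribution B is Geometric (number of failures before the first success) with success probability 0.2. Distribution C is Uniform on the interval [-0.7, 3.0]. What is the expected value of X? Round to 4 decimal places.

4.2100

Component means — A: 7; B: 4; C: 1.15.
E[X] = 0.45·7 + 0.15·4 + 0.4·1.15 = 4.21.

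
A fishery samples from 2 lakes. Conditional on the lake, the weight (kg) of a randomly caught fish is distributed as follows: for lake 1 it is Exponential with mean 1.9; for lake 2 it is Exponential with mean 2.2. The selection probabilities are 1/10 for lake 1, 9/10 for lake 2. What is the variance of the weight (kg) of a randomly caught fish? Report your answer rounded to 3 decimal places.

4.725

Per component, 1: μ=1.9, E[X²]=7.22; 2: μ=2.2, E[X²]=9.68.
E[X] = 0.1·1.9 + 0.9·2.2 = 2.17.
E[X²] = 0.1·7.22 + 0.9·9.68 = 9.434.
Var(X) = E[X²] − (E[X])² = 9.434 − 4.7089 = 4.7251.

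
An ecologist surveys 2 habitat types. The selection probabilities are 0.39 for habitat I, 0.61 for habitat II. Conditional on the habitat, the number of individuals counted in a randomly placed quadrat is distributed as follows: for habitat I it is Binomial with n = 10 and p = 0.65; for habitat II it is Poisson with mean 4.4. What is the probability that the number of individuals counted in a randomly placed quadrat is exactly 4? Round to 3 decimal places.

0.144

Conditional on each habitat, P(X = 4): I: 0.0689098; II: 0.191736.
By total probability, P(X = 4) = 0.39·0.0689098 + 0.61·0.191736 = 0.143834.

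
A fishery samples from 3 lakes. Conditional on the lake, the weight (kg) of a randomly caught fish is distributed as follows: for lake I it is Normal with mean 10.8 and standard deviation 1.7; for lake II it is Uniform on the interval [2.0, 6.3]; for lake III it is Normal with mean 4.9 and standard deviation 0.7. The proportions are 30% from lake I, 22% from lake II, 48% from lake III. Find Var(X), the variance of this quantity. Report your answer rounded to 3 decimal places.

9.432

Per component, I: μ=10.8, E[X²]=119.53; II: μ=4.15, E[X²]=18.7633; III: μ=4.9, E[X²]=24.5.
E[X] = 0.3·10.8 + 0.22·4.15 + 0.48·4.9 = 6.505.
E[X²] = 0.3·119.53 + 0.22·18.7633 + 0.48·24.5 = 51.7469.
Var(X) = E[X²] − (E[X])² = 51.7469 − 42.315 = 9.43191.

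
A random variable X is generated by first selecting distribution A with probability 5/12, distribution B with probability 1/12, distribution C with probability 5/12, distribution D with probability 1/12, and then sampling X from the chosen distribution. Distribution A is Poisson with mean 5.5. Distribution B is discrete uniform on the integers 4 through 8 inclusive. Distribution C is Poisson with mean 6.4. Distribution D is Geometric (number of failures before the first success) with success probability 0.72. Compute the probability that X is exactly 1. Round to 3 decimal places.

0.031

Conditional on each component, P(X = 1): A: 0.0224772; B: 0; C: 0.010634; D: 0.2016.
By total probability, P(X = 1) = 0.416667·0.0224772 + 0.0833333·0 + 0.416667·0.010634 + 0.0833333·0.2016 = 0.0305963.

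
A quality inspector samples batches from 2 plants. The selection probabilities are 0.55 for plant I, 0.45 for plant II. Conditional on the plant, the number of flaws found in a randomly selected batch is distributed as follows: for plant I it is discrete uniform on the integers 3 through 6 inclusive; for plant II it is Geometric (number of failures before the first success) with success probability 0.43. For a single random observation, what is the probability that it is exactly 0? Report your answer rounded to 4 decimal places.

0.1935

Conditional on each plant, P(X = 0): I: 0; II: 0.43.
By total probability, P(X = 0) = 0.55·0 + 0.45·0.43 = 0.1935.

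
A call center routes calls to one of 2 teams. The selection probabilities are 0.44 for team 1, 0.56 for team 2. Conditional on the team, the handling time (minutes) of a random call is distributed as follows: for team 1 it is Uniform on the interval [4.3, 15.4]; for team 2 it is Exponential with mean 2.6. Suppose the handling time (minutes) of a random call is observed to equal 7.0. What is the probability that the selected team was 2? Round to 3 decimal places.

0.269

Likelihoods f(7.0 | ·): 1: 0.0900901; 2: 0.0260479.
Posterior ∝ prior × likelihood. Numerator for 2: 0.56·0.0260479 = 0.0145868.
Normalizing constant: 0.44·0.0900901 + 0.56·0.0260479 = 0.0542264.
P(2 | observation) = 0.0145868 / 0.0542264 = 0.268998.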